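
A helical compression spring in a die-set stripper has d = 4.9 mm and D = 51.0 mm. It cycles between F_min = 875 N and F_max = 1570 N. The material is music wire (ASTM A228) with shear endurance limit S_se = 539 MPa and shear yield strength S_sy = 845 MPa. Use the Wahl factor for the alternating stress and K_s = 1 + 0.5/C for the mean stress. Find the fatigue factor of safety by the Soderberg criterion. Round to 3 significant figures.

0.403

C = D/d = 51.0/4.9 = 10.4082; K_W = (4C−1)/(4C−4)+0.615/C = 1.1388; K_s = 1+0.5/C = 1.0480
F_a = (F_max−F_min)/2 = 347.5 N; F_m = (F_max+F_min)/2 = 1222.5 N
τ_a = K_W·8F_aD/(πd³) = 1.1388 × 383.6 = 436.84 MPa
τ_m = K_s·8F_mD/(πd³) = 1.0480 × 1349.5 = 1414.3 MPa
Soderberg: 1/n_f = τ_a/S_se + τ_m/S_sy = 436.84/539 + 1414.3/845 = 0.81047 + 1.67375 = 2.4842
n_f = 1/2.4842 = 0.4025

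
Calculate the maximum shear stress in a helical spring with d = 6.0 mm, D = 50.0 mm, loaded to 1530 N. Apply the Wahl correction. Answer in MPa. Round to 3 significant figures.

1060 MPa

Spring index C = D/d = 50.0/6.0 = 8.3333
K_W = (4C−1)/(4C−4) + 0.615/C = 32.333/29.333 + 0.0738 = 1.1761
τ₀ = 8FD/(πd³) = 8·1530·50.0/(π·6.0³) = 612000/678.58 = 901.88 MPa
τ_max = K·τ₀ = 1.1761 × 901.88 = 1060.7 MPa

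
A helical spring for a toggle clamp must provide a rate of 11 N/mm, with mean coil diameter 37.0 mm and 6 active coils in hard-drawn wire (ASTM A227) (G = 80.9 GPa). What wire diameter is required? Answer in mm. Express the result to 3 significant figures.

4.26 mm

d = (8D³N_a·k / G)^(1/4) = (8·37.0³·6·11 / (80.9×10³))^0.25
  = (330.59)^0.25 = 4.2641 mm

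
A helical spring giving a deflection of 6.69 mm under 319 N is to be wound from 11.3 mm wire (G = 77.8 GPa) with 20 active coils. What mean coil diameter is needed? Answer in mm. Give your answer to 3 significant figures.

Required rate k = F/δ = 319/6.69 = 47.683 N/mm
D = (Gd⁴/(8N_a·k))^(1/3) = (77.8×10³·11.3⁴/(8·20·47.683))^(1/3)
  = (166268)^(1/3) = 54.9882 mm

55.0 mm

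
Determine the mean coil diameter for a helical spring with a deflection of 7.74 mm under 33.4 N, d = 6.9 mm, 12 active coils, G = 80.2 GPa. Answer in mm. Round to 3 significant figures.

Required rate k = F/δ = 33.4/7.74 = 4.3152 N/mm
D = (Gd⁴/(8N_a·k))^(1/3) = (80.2×10³·6.9⁴/(8·12·4.3152))^(1/3)
  = (438828)^(1/3) = 75.9914 mm

76.0 mm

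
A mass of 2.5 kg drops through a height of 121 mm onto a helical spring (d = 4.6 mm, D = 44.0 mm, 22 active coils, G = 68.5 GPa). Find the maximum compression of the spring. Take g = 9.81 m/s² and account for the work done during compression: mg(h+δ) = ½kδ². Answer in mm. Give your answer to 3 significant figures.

k = Gd⁴/(8D³N_a) = (68.5×10³)(4.6⁴)/(8·44.0³·22) = 2.0457 N/mm
W = mg = 2.5 × 9.81 = 24.525 N
½kδ² − Wδ − Wh = 0 → δ = (W + √(W² + 2kWh))/k
δ = (24.525 + √(601.48 + 12141.6))/2.0457 = (24.525 + 112.89)/2.0457 = 67.169 mm

67.2 mm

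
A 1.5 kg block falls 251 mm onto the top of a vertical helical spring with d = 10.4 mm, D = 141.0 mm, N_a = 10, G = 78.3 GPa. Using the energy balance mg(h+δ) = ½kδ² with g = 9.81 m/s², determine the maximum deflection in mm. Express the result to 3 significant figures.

46.3 mm

k = Gd⁴/(8D³N_a) = (78.3×10³)(10.4⁴)/(8·141.0³·10) = 4.0846 N/mm
W = mg = 1.5 × 9.81 = 14.715 N
½kδ² − Wδ − Wh = 0 → δ = (W + √(W² + 2kWh))/k
δ = (14.715 + √(216.53 + 30172.5))/4.0846 = (14.715 + 174.32)/4.0846 = 46.281 mm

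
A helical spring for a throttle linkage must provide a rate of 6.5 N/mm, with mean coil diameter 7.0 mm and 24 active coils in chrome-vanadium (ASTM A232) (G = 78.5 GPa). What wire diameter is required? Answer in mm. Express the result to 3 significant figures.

d = (8D³N_a·k / G)^(1/4) = (8·7.0³·24·6.5 / (78.5×10³))^0.25
  = (5.453)^0.25 = 1.5281 mm

1.53 mm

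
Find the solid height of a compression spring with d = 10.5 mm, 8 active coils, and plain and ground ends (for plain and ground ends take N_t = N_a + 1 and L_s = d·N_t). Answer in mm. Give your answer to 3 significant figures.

94.5 mm

plain and ground ends: N_t = N_a + 1 = 8 + 1 = 9
L_s = d·N_t = 10.5 × 9 = 94.5 mm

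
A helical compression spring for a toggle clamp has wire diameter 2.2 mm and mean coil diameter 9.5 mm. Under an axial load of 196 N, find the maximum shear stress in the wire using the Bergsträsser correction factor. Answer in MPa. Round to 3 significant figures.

Spring index C = D/d = 9.5/2.2 = 4.3182
K_B = (4C+2)/(4C−3) = 19.273/14.273 = 1.3503
τ₀ = 8FD/(πd³) = 8·196·9.5/(π·2.2³) = 14896/33.452 = 445.3 MPa
τ_max = K·τ₀ = 1.3503 × 445.3 = 601.3 MPa

601 MPa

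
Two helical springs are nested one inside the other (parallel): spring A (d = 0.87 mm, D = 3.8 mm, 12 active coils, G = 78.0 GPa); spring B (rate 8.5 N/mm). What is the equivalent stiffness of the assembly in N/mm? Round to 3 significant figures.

k_A = Gd⁴/(8D³N_a) = (78.0×10³)(0.87⁴)/(8·3.8³·12) = 8.483 N/mm
Parallel: k_eq = 8.483 + 8.5 = 16.983 N/mm

17.0 N/mm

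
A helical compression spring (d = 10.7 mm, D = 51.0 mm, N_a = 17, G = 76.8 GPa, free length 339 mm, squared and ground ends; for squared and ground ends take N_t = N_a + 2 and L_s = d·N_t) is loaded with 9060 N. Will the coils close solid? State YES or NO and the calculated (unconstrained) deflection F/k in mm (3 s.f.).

k = Gd⁴/(8D³N_a) = (76.8×10³)(10.7⁴)/(8·51.0³·17) = 55.802 N/mm
N_t = 19; L_s = 10.7·19 = 203.3 mm; δ_solid = L₀ − L_s = 339 − 203.3 = 135.7 mm
δ = F/k = 9060/55.802 = 162.36 mm
δ ≥ δ_solid → spring goes solid

YES, δ = 162 mm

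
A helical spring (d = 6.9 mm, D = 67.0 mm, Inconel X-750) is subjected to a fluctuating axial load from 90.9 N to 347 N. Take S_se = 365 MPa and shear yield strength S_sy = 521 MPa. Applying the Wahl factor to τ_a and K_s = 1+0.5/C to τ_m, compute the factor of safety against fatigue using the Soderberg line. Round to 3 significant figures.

2.28

C = D/d = 67.0/6.9 = 9.7101; K_W = (4C−1)/(4C−4)+0.615/C = 1.1494; K_s = 1+0.5/C = 1.0515
F_a = (F_max−F_min)/2 = 128.05 N; F_m = (F_max+F_min)/2 = 218.95 N
τ_a = K_W·8F_aD/(πd³) = 1.1494 × 66.504 = 76.442 MPa
τ_m = K_s·8F_mD/(πd³) = 1.0515 × 113.71 = 119.57 MPa
Soderberg: 1/n_f = τ_a/S_se + τ_m/S_sy = 76.442/365 + 119.57/521 = 0.20943 + 0.22950 = 0.43893
n_f = 1/0.43893 = 2.278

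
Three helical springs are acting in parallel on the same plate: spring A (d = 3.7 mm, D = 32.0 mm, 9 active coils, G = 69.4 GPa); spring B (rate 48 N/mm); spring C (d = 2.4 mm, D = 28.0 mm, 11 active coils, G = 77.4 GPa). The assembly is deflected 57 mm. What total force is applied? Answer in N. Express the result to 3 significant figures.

k_A = Gd⁴/(8D³N_a) = (69.4×10³)(3.7⁴)/(8·32.0³·9) = 5.5129 N/mm
k_C = Gd⁴/(8D³N_a) = (77.4×10³)(2.4⁴)/(8·28.0³·11) = 1.3293 N/mm
Parallel: k_eq = 5.5129 + 48 + 1.3293 = 54.842 N/mm
F = k_eq·δ = 54.842·57 = 3126 N

3130 N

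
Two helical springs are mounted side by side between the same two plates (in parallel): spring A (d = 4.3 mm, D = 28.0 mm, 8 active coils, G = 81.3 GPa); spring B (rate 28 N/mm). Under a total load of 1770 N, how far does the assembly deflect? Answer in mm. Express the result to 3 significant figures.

k_A = Gd⁴/(8D³N_a) = (81.3×10³)(4.3⁴)/(8·28.0³·8) = 19.784 N/mm
Parallel: k_eq = 19.784 + 28 = 47.784 N/mm
δ = F/k_eq = 1770/47.784 = 37.042 mm

37.0 mm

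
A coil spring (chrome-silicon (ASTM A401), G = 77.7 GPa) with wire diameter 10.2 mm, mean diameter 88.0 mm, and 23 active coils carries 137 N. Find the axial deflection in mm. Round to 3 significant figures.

20.4 mm

k = Gd⁴/(8D³N_a) = (77.7×10³)(10.2⁴)/(8·88.0³·23) = 6.7074 N/mm
δ = F/k = 137 / 6.7074 = 20.425 mm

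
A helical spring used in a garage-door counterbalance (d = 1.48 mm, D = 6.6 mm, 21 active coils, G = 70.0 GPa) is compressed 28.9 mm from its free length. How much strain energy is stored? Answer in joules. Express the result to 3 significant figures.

k = Gd⁴/(8D³N_a) = (70.0×10³)(1.48⁴)/(8·6.6³·21) = 6.9535 N/mm
U = ½kδ² = 0.5 × 6.9535 × 28.9² = 2903.8 N·mm = 2.9038 J

2.90 J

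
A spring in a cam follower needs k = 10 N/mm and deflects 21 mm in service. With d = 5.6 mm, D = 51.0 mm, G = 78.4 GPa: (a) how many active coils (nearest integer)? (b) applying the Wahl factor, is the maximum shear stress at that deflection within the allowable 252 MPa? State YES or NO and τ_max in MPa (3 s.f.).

N_a = Gd⁴/(8D³k) = (78.4×10³)(5.6⁴)/(8·51.0³·10) = 7.266 → N_a = 7
Actual rate k = Gd⁴/(8D³·7) = 10.379 N/mm
Working load F = kδ = 10.379·21 = 217.97 N
C = 51.0/5.6 = 9.1071; K_W = (4C−1)/(4C−4)+0.615/C = 1.1600
τ_max = K_W·8FD/(πd³) = 1.1600·161.19 = 186.99 MPa
τ_max ≤ 252 MPa → acceptable

(a) 7 coils; (b) YES, τ_max = 187 MPa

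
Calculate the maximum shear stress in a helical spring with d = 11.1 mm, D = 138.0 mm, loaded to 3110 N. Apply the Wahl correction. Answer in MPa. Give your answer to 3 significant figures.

891 MPa

Spring index C = D/d = 138.0/11.1 = 12.4324
K_W = (4C−1)/(4C−4) + 0.615/C = 48.730/45.730 + 0.0495 = 1.1151
τ₀ = 8FD/(πd³) = 8·3110·138.0/(π·11.1³) = 3.43344e+06/4296.5 = 799.12 MPa
τ_max = K·τ₀ = 1.1151 × 799.12 = 891.07 MPa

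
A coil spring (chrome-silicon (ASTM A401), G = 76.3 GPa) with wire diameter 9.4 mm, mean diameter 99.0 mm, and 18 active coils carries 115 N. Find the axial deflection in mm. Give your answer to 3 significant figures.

27.0 mm

k = Gd⁴/(8D³N_a) = (76.3×10³)(9.4⁴)/(8·99.0³·18) = 4.2635 N/mm
δ = F/k = 115 / 4.2635 = 26.973 mm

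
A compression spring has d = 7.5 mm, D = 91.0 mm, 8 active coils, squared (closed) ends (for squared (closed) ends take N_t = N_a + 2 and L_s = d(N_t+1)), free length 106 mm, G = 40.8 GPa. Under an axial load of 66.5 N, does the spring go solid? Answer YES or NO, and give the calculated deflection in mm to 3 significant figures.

YES, δ = 24.8 mm

k = Gd⁴/(8D³N_a) = (40.8×10³)(7.5⁴)/(8·91.0³·8) = 2.6767 N/mm
N_t = 10; L_s = 7.5·11 = 82.5 mm; δ_solid = L₀ − L_s = 106 − 82.5 = 23.5 mm
δ = F/k = 66.5/2.6767 = 24.844 mm
δ ≥ δ_solid → spring goes solid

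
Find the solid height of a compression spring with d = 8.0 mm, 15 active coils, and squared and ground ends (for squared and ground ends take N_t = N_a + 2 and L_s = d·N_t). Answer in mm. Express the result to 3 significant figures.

136 mm

squared and ground ends: N_t = N_a + 2 = 15 + 2 = 17
L_s = d·N_t = 8.0 × 17 = 136 mm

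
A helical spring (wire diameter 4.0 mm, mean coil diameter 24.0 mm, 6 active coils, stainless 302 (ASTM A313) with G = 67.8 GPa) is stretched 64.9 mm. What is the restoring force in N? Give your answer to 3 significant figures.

k = Gd⁴/(8D³N_a) = (67.8×10³)(4.0⁴)/(8·24.0³·6) = 26.157 N/mm
F = k·δ = 26.157 × 64.9 = 1697.6 N

1700 N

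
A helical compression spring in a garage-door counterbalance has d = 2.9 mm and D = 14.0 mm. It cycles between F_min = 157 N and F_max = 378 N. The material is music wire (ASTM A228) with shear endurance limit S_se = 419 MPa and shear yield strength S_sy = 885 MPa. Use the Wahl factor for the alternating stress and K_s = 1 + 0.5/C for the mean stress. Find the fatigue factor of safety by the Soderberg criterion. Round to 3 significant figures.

C = D/d = 14.0/2.9 = 4.8276; K_W = (4C−1)/(4C−4)+0.615/C = 1.3233; K_s = 1+0.5/C = 1.1036
F_a = (F_max−F_min)/2 = 110.5 N; F_m = (F_max+F_min)/2 = 267.5 N
τ_a = K_W·8F_aD/(πd³) = 1.3233 × 161.52 = 213.75 MPa
τ_m = K_s·8F_mD/(πd³) = 1.1036 × 391.02 = 431.52 MPa
Soderberg: 1/n_f = τ_a/S_se + τ_m/S_sy = 213.75/419 + 431.52/885 = 0.51014 + 0.48759 = 0.99774
n_f = 1/0.99774 = 1.002

1.00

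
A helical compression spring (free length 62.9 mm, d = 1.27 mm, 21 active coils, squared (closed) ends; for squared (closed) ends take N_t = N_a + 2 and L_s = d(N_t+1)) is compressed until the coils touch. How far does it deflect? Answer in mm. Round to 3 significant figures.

32.4 mm

N_t = 23; L_s = 1.27·24 = 30.48 mm
δ_solid = L₀ − L_s = 62.9 − 30.48 = 32.42 mm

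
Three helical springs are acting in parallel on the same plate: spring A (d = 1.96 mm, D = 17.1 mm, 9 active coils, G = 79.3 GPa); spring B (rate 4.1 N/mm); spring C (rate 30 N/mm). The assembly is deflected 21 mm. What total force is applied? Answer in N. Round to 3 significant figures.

784 N

k_A = Gd⁴/(8D³N_a) = (79.3×10³)(1.96⁴)/(8·17.1³·9) = 3.2507 N/mm
Parallel: k_eq = 3.2507 + 4.1 + 30 = 37.351 N/mm
F = k_eq·δ = 37.351·21 = 784.36 N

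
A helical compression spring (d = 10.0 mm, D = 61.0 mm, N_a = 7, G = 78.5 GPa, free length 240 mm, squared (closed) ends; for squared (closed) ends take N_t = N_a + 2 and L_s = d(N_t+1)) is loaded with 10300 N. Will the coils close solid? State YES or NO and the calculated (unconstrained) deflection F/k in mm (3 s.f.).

YES, δ = 167 mm

k = Gd⁴/(8D³N_a) = (78.5×10³)(10.0⁴)/(8·61.0³·7) = 61.758 N/mm
N_t = 9; L_s = 10.0·10 = 100 mm; δ_solid = L₀ − L_s = 240 − 100 = 140 mm
δ = F/k = 10300/61.758 = 166.78 mm
δ ≥ δ_solid → spring goes solid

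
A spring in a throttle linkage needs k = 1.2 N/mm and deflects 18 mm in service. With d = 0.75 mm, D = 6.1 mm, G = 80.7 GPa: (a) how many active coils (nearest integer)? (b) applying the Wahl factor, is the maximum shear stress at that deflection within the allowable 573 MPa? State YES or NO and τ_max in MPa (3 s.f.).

N_a = Gd⁴/(8D³k) = (80.7×10³)(0.75⁴)/(8·6.1³·1.2) = 11.72 → N_a = 12
Actual rate k = Gd⁴/(8D³·12) = 1.1718 N/mm
Working load F = kδ = 1.1718·18 = 21.093 N
C = 6.1/0.75 = 8.1333; K_W = (4C−1)/(4C−4)+0.615/C = 1.1808
τ_max = K_W·8FD/(πd³) = 1.1808·776.63 = 917.01 MPa
τ_max > 573 MPa → exceeds allowable

(a) 12 coils; (b) NO, τ_max = 917 MPa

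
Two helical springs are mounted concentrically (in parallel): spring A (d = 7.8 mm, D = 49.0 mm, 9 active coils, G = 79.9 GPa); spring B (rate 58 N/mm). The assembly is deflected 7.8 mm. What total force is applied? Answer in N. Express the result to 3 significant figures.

k_A = Gd⁴/(8D³N_a) = (79.9×10³)(7.8⁴)/(8·49.0³·9) = 34.914 N/mm
Parallel: k_eq = 34.914 + 58 = 92.914 N/mm
F = k_eq·δ = 92.914·7.8 = 724.73 N

725 N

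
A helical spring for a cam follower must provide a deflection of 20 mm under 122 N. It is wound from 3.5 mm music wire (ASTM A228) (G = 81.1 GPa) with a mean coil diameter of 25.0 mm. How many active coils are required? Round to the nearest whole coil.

Required rate k = F/δ = 122/20 = 6.1 N/mm
N_a = Gd⁴/(8D³k) = (81.1×10³ × 3.5⁴)/(8 × 25.0³ × 6.1)
    = 1.21701e+07 / 762500 = 15.96 → 16 coils

16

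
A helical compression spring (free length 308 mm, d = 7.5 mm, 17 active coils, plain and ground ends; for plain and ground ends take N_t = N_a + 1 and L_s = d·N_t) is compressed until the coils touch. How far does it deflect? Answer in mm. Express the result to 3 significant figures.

N_t = 18; L_s = 7.5·18 = 135 mm
δ_solid = L₀ − L_s = 308 − 135 = 173 mm

173 mm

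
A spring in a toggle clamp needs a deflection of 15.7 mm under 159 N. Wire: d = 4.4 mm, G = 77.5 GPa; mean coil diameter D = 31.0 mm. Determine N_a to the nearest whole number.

12

Required rate k = F/δ = 159/15.7 = 10.127 N/mm
N_a = Gd⁴/(8D³k) = (77.5×10³ × 4.4⁴)/(8 × 31.0³ × 10.127)
    = 2.90477e+07 / 2.41364e+06 = 12.03 → 12 coils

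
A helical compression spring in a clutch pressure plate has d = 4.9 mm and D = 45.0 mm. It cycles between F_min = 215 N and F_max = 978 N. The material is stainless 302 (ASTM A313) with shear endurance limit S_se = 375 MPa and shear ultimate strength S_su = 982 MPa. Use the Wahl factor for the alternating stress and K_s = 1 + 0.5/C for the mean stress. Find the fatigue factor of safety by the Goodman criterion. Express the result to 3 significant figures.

0.564

C = D/d = 45.0/4.9 = 9.1837; K_W = (4C−1)/(4C−4)+0.615/C = 1.1586; K_s = 1+0.5/C = 1.0544
F_a = (F_max−F_min)/2 = 381.5 N; F_m = (F_max+F_min)/2 = 596.5 N
τ_a = K_W·8F_aD/(πd³) = 1.1586 × 371.59 = 430.52 MPa
τ_m = K_s·8F_mD/(πd³) = 1.0544 × 581 = 612.63 MPa
Goodman: 1/n_f = τ_a/S_se + τ_m/S_su = 430.52/375 + 612.63/982 = 1.14806 + 0.62386 = 1.7719
n_f = 1/1.7719 = 0.5644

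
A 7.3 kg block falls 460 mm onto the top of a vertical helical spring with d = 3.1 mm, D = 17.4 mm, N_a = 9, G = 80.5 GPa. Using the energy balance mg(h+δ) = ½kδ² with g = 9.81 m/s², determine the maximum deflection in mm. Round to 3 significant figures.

61.7 mm

k = Gd⁴/(8D³N_a) = (80.5×10³)(3.1⁴)/(8·17.4³·9) = 19.6 N/mm
W = mg = 7.3 × 9.81 = 71.613 N
½kδ² − Wδ − Wh = 0 → δ = (W + √(W² + 2kWh))/k
δ = (71.613 + √(5128.4 + 1.29134e+06))/19.6 = (71.613 + 1138.6)/19.6 = 61.746 mm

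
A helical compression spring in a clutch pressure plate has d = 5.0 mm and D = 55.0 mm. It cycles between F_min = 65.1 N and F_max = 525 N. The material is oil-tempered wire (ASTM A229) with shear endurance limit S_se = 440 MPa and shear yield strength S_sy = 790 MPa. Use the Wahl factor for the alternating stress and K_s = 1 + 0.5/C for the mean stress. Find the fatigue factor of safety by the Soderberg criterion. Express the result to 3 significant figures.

0.909

C = D/d = 55.0/5.0 = 11.0000; K_W = (4C−1)/(4C−4)+0.615/C = 1.1309; K_s = 1+0.5/C = 1.0455
F_a = (F_max−F_min)/2 = 229.95 N; F_m = (F_max+F_min)/2 = 295.05 N
τ_a = K_W·8F_aD/(πd³) = 1.1309 × 257.65 = 291.38 MPa
τ_m = K_s·8F_mD/(πd³) = 1.0455 × 330.59 = 345.62 MPa
Soderberg: 1/n_f = τ_a/S_se + τ_m/S_sy = 291.38/440 + 345.62/790 = 0.66222 + 0.43749 = 1.0997
n_f = 1/1.0997 = 0.9093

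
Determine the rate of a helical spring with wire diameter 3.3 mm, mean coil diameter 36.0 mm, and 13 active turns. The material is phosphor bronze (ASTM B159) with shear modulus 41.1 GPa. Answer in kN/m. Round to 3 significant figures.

k = Gd⁴/(8D³N_a) = (41.1×10³ × 3.3⁴) / (8 × 36.0³ × 13)
  = 4.87414e+06 / 4.85222e+06 = 1.0045 N/mm

1.00 kN/m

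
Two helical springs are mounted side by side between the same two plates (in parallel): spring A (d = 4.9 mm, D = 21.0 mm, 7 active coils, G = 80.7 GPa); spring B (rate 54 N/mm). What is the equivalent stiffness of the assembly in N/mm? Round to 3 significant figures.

144 N/mm

k_A = Gd⁴/(8D³N_a) = (80.7×10³)(4.9⁴)/(8·21.0³·7) = 89.704 N/mm
Parallel: k_eq = 89.704 + 54 = 143.7 N/mm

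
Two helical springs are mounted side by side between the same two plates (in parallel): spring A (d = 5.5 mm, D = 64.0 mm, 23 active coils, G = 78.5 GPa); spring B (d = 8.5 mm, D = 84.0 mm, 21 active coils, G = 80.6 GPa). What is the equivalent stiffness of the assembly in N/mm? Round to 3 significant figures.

k_A = Gd⁴/(8D³N_a) = (78.5×10³)(5.5⁴)/(8·64.0³·23) = 1.4892 N/mm
k_B = Gd⁴/(8D³N_a) = (80.6×10³)(8.5⁴)/(8·84.0³·21) = 4.2254 N/mm
Parallel: k_eq = 1.4892 + 4.2254 = 5.7146 N/mm

5.71 N/mm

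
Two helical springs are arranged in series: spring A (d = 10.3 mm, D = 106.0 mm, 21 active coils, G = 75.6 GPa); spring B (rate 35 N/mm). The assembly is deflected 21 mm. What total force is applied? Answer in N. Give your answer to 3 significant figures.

79.6 N

k_A = Gd⁴/(8D³N_a) = (75.6×10³)(10.3⁴)/(8·106.0³·21) = 4.2525 N/mm
Series: 1/k_eq = 1/4.2525 + 1/35 = 0.26373; k_eq = 3.7918 N/mm
F = k_eq·δ = 3.7918·21 = 79.628 N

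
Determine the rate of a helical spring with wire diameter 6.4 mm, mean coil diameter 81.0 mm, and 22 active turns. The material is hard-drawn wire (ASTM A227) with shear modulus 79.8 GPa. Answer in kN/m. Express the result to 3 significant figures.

k = Gd⁴/(8D³N_a) = (79.8×10³ × 6.4⁴) / (8 × 81.0³ × 22)
  = 1.33882e+08 / 9.35336e+07 = 1.4314 N/mm

1.43 kN/m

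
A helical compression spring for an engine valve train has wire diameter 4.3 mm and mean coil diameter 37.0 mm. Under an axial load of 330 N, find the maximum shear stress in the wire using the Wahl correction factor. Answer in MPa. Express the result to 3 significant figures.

458 MPa

Spring index C = D/d = 37.0/4.3 = 8.6047
K_W = (4C−1)/(4C−4) + 0.615/C = 33.419/30.419 + 0.0715 = 1.1701
τ₀ = 8FD/(πd³) = 8·330·37.0/(π·4.3³) = 97680/249.78 = 391.07 MPa
τ_max = K·τ₀ = 1.1701 × 391.07 = 457.59 MPa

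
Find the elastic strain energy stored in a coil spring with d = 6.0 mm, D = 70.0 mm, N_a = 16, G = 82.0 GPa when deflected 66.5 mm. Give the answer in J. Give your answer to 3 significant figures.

5.35 J

k = Gd⁴/(8D³N_a) = (82.0×10³)(6.0⁴)/(8·70.0³·16) = 2.4206 N/mm
U = ½kδ² = 0.5 × 2.4206 × 66.5² = 5352.1 N·mm = 5.3521 J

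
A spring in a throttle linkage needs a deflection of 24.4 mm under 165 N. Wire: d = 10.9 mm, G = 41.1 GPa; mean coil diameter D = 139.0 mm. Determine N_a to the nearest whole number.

4

Required rate k = F/δ = 165/24.4 = 6.7623 N/mm
N_a = Gd⁴/(8D³k) = (41.1×10³ × 10.9⁴)/(8 × 139.0³ × 6.7623)
    = 5.8016e+08 / 1.45288e+08 = 3.993 → 4 coils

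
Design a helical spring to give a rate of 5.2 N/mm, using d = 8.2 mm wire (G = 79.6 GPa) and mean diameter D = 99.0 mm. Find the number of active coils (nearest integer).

N_a = Gd⁴/(8D³k) = (79.6×10³ × 8.2⁴)/(8 × 99.0³ × 5.2)
    = 3.59889e+08 / 4.03644e+07 = 8.916 → 9 coils

9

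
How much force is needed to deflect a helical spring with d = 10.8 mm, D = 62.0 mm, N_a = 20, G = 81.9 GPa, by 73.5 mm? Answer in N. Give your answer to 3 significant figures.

2150 N

k = Gd⁴/(8D³N_a) = (81.9×10³)(10.8⁴)/(8·62.0³·20) = 29.22 N/mm
F = k·δ = 29.22 × 73.5 = 2147.7 N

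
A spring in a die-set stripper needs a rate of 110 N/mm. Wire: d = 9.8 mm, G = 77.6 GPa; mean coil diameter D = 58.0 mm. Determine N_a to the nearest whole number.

4

N_a = Gd⁴/(8D³k) = (77.6×10³ × 9.8⁴)/(8 × 58.0³ × 110)
    = 7.15758e+08 / 1.71699e+08 = 4.169 → 4 coils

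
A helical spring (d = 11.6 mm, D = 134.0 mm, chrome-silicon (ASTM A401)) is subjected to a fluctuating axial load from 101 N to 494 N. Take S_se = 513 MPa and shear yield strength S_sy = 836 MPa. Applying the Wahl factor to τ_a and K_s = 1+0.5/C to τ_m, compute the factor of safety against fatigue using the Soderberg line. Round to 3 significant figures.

5.70

C = D/d = 134.0/11.6 = 11.5517; K_W = (4C−1)/(4C−4)+0.615/C = 1.1243; K_s = 1+0.5/C = 1.0433
F_a = (F_max−F_min)/2 = 196.5 N; F_m = (F_max+F_min)/2 = 297.5 N
τ_a = K_W·8F_aD/(πd³) = 1.1243 × 42.957 = 48.297 MPa
τ_m = K_s·8F_mD/(πd³) = 1.0433 × 65.037 = 67.852 MPa
Soderberg: 1/n_f = τ_a/S_se + τ_m/S_sy = 48.297/513 + 67.852/836 = 0.09415 + 0.08116 = 0.17531
n_f = 1/0.17531 = 5.704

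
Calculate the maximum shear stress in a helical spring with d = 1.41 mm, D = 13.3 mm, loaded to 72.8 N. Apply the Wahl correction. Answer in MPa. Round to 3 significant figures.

1020 MPa

Spring index C = D/d = 13.3/1.41 = 9.4326
K_W = (4C−1)/(4C−4) + 0.615/C = 36.730/33.730 + 0.0652 = 1.1541
τ₀ = 8FD/(πd³) = 8·72.8·13.3/(π·1.41³) = 7745.92/8.8066 = 879.56 MPa
τ_max = K·τ₀ = 1.1541 × 879.56 = 1015.1 MPa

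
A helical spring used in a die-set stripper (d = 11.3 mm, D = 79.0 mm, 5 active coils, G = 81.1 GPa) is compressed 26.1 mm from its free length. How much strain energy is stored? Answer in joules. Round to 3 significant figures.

22.8 J

k = Gd⁴/(8D³N_a) = (81.1×10³)(11.3⁴)/(8·79.0³·5) = 67.049 N/mm
U = ½kδ² = 0.5 × 67.049 × 26.1² = 22837 N·mm = 22.837 J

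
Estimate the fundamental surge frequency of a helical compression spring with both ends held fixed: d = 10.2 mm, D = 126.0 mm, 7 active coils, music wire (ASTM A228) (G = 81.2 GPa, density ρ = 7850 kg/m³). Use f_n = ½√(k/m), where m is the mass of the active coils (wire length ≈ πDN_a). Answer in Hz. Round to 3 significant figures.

33.2 Hz

k = Gd⁴/(8D³N_a) = (81.2×10³)(10.2⁴)/(8·126.0³·7) = 7.8462 N/mm = 7846.2 N/m
Wire length L = πDN_a = π·126.0·7 = 2770.9 mm
m = ρ·(πd²/4)·L = 7850 × 81.713×10⁻⁶ m² × 2.7709 m = 1.7774 kg
f_n = ½√(k/m) = 0.5·√(7846.2/1.7774) = 0.5·√(4414.5) = 33.221 Hz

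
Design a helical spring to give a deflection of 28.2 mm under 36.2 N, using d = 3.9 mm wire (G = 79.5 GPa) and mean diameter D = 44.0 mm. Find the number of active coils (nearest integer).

Required rate k = F/δ = 36.2/28.2 = 1.2837 N/mm
N_a = Gd⁴/(8D³k) = (79.5×10³ × 3.9⁴)/(8 × 44.0³ × 1.2837)
    = 1.83919e+07 / 874797 = 21.02 → 21 coils

21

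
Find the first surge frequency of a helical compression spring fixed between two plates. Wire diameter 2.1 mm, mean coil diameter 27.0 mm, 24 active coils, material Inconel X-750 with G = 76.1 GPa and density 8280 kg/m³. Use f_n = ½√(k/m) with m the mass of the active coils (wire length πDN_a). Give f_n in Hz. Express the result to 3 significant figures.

41.0 Hz

k = Gd⁴/(8D³N_a) = (76.1×10³)(2.1⁴)/(8·27.0³·24) = 0.39162 N/mm = 391.62 N/m
Wire length L = πDN_a = π·27.0·24 = 2035.8 mm
m = ρ·(πd²/4)·L = 8280 × 3.4636×10⁻⁶ m² × 2.0358 m = 0.058383 kg
f_n = ½√(k/m) = 0.5·√(391.62/0.058383) = 0.5·√(6707.9) = 40.951 Hz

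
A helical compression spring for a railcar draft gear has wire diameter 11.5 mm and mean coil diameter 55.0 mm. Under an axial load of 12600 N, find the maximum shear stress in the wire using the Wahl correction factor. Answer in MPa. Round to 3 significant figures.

Spring index C = D/d = 55.0/11.5 = 4.7826
K_W = (4C−1)/(4C−4) + 0.615/C = 18.130/15.130 + 0.1286 = 1.3269
τ₀ = 8FD/(πd³) = 8·12600·55.0/(π·11.5³) = 5.544e+06/4778 = 1160.3 MPa
τ_max = K·τ₀ = 1.3269 × 1160.3 = 1539.6 MPa

1540 MPa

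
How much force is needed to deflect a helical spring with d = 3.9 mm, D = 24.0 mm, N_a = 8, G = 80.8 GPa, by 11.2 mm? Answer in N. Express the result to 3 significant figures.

237 N

k = Gd⁴/(8D³N_a) = (80.8×10³)(3.9⁴)/(8·24.0³·8) = 21.128 N/mm
F = k·δ = 21.128 × 11.2 = 236.63 N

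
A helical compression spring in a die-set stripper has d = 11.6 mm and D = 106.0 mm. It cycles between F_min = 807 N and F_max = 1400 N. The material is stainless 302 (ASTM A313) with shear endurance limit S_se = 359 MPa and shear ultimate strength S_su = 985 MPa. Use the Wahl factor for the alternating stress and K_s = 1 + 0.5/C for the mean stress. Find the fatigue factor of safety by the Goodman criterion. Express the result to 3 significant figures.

C = D/d = 106.0/11.6 = 9.1379; K_W = (4C−1)/(4C−4)+0.615/C = 1.1595; K_s = 1+0.5/C = 1.0547
F_a = (F_max−F_min)/2 = 296.5 N; F_m = (F_max+F_min)/2 = 1103.5 N
τ_a = K_W·8F_aD/(πd³) = 1.1595 × 51.274 = 59.45 MPa
τ_m = K_s·8F_mD/(πd³) = 1.0547 × 190.83 = 201.27 MPa
Goodman: 1/n_f = τ_a/S_se + τ_m/S_su = 59.45/359 + 201.27/985 = 0.16560 + 0.20434 = 0.36994
n_f = 1/0.36994 = 2.703

2.70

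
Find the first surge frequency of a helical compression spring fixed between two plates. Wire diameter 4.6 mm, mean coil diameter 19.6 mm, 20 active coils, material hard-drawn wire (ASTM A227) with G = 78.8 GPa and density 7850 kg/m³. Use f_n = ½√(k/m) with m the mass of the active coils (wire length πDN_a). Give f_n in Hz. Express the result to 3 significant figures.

k = Gd⁴/(8D³N_a) = (78.8×10³)(4.6⁴)/(8·19.6³·20) = 29.287 N/mm = 29287 N/m
Wire length L = πDN_a = π·19.6·20 = 1231.5 mm
m = ρ·(πd²/4)·L = 7850 × 16.619×10⁻⁶ m² × 1.2315 m = 0.16066 kg
f_n = ½√(k/m) = 0.5·√(29287/0.16066) = 0.5·√(1.8229e+05) = 213.48 Hz

213 Hz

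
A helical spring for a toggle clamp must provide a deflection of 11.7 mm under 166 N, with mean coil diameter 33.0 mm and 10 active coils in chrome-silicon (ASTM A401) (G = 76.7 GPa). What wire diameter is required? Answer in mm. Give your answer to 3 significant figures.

4.80 mm

Required rate k = F/δ = 166/11.7 = 14.188 N/mm
d = (8D³N_a·k / G)^(1/4) = (8·33.0³·10·14.188 / (76.7×10³))^0.25
  = (531.81)^0.25 = 4.8022 mm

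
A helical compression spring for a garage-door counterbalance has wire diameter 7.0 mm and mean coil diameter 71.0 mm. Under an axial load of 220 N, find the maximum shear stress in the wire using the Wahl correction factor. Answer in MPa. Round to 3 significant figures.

Spring index C = D/d = 71.0/7.0 = 10.1429
K_W = (4C−1)/(4C−4) + 0.615/C = 39.571/36.571 + 0.0606 = 1.1427
τ₀ = 8FD/(πd³) = 8·220·71.0/(π·7.0³) = 124960/1077.6 = 115.97 MPa
τ_max = K·τ₀ = 1.1427 × 115.97 = 132.51 MPa

133 MPa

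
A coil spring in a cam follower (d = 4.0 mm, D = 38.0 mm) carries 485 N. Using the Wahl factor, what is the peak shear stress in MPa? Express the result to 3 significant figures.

Spring index C = D/d = 38.0/4.0 = 9.5000
K_W = (4C−1)/(4C−4) + 0.615/C = 37.000/34.000 + 0.0647 = 1.1530
τ₀ = 8FD/(πd³) = 8·485·38.0/(π·4.0³) = 147440/201.06 = 733.31 MPa
τ_max = K·τ₀ = 1.1530 × 733.31 = 845.48 MPa

845 MPa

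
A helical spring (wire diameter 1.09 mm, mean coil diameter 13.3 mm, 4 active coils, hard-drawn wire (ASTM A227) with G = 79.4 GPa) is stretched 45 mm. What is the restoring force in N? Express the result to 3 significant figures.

67.0 N

k = Gd⁴/(8D³N_a) = (79.4×10³)(1.09⁴)/(8·13.3³·4) = 1.4887 N/mm
F = k·δ = 1.4887 × 45 = 66.994 N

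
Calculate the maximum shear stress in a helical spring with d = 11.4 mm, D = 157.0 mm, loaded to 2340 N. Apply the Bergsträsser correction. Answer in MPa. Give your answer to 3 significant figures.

Spring index C = D/d = 157.0/11.4 = 13.7719
K_B = (4C+2)/(4C−3) = 57.088/52.088 = 1.0960
τ₀ = 8FD/(πd³) = 8·2340·157.0/(π·11.4³) = 2.93904e+06/4654.4 = 631.45 MPa
τ_max = K·τ₀ = 1.0960 × 631.45 = 692.07 MPa

692 MPa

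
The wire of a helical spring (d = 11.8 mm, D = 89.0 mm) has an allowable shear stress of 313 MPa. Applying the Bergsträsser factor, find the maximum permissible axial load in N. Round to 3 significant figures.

1920 N

C = D/d = 89.0/11.8 = 7.5424
K_B = (4C+2)/(4C−3) = 32.169/27.169 = 1.1840
τ_max = K·8FD/(πd³) → F_max = τ_allow·πd³/(8DK)
F_max = 313·π·11.8³/(8·89.0·1.1840) = 1.6156e+06/843.03 = 1916.5 N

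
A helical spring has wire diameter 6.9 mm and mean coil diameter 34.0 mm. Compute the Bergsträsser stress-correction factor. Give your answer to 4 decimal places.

1.2992

C = D/d = 34.0/6.9 = 4.9275
K_B = (4C+2)/(4C−3) = 21.710/16.710 = 1.2992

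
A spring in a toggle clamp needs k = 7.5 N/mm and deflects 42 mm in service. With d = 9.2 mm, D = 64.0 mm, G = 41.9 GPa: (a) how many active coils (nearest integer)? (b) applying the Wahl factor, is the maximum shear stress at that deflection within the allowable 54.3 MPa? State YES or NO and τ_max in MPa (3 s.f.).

(a) 19 coils; (b) NO, τ_max = 80.4 MPa

N_a = Gd⁴/(8D³k) = (41.9×10³)(9.2⁴)/(8·64.0³·7.5) = 19.08 → N_a = 19
Actual rate k = Gd⁴/(8D³·19) = 7.5332 N/mm
Working load F = kδ = 7.5332·42 = 316.4 N
C = 64.0/9.2 = 6.9565; K_W = (4C−1)/(4C−4)+0.615/C = 1.2143
τ_max = K_W·8FD/(πd³) = 1.2143·66.22 = 80.412 MPa
τ_max > 54.3 MPa → exceeds allowable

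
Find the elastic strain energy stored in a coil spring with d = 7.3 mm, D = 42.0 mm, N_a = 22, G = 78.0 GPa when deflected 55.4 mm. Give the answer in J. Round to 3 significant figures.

26.1 J

k = Gd⁴/(8D³N_a) = (78.0×10³)(7.3⁴)/(8·42.0³·22) = 16.987 N/mm
U = ½kδ² = 0.5 × 16.987 × 55.4² = 26068 N·mm = 26.068 J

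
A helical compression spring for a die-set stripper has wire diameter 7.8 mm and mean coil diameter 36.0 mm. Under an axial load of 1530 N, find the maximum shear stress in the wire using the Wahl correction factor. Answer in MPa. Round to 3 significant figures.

396 MPa

Spring index C = D/d = 36.0/7.8 = 4.6154
K_W = (4C−1)/(4C−4) + 0.615/C = 17.462/14.462 + 0.1332 = 1.3407
τ₀ = 8FD/(πd³) = 8·1530·36.0/(π·7.8³) = 440640/1490.8 = 295.56 MPa
τ_max = K·τ₀ = 1.3407 × 295.56 = 396.26 MPa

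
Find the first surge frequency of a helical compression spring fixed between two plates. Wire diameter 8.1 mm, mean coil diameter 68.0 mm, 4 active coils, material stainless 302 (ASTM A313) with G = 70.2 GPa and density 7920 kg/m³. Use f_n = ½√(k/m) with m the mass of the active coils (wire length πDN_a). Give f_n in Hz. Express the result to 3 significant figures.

147 Hz

k = Gd⁴/(8D³N_a) = (70.2×10³)(8.1⁴)/(8·68.0³·4) = 30.033 N/mm = 30033 N/m
Wire length L = πDN_a = π·68.0·4 = 854.51 mm
m = ρ·(πd²/4)·L = 7920 × 51.53×10⁻⁶ m² × 0.85451 m = 0.34874 kg
f_n = ½√(k/m) = 0.5·√(30033/0.34874) = 0.5·√(86119) = 146.73 Hz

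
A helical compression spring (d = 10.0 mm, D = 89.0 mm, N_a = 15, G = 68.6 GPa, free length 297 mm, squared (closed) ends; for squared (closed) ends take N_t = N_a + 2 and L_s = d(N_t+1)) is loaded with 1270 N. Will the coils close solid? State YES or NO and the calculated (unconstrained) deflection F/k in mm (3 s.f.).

YES, δ = 157 mm

k = Gd⁴/(8D³N_a) = (68.6×10³)(10.0⁴)/(8·89.0³·15) = 8.1091 N/mm
N_t = 17; L_s = 10.0·18 = 180 mm; δ_solid = L₀ − L_s = 297 − 180 = 117 mm
δ = F/k = 1270/8.1091 = 156.61 mm
δ ≥ δ_solid → spring goes solid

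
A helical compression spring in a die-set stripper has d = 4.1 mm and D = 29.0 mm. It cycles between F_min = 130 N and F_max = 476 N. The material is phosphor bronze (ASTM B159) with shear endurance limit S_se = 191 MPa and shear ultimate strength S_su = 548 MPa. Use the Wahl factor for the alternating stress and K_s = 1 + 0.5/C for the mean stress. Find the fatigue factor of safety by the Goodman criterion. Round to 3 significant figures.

C = D/d = 29.0/4.1 = 7.0732; K_W = (4C−1)/(4C−4)+0.615/C = 1.2104; K_s = 1+0.5/C = 1.0707
F_a = (F_max−F_min)/2 = 173 N; F_m = (F_max+F_min)/2 = 303 N
τ_a = K_W·8F_aD/(πd³) = 1.2104 × 185.37 = 224.38 MPa
τ_m = K_s·8F_mD/(πd³) = 1.0707 × 324.66 = 347.61 MPa
Goodman: 1/n_f = τ_a/S_se + τ_m/S_su = 224.38/191 + 347.61/548 = 1.17474 + 0.63433 = 1.8091
n_f = 1/1.8091 = 0.5528

0.553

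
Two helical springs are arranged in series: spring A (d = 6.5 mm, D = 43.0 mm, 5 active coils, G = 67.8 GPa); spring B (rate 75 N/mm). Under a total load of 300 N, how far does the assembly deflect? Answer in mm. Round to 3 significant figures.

11.9 mm

k_A = Gd⁴/(8D³N_a) = (67.8×10³)(6.5⁴)/(8·43.0³·5) = 38.056 N/mm
Series: 1/k_eq = 1/38.056 + 1/75 = 0.039611; k_eq = 25.246 N/mm
δ = F/k_eq = 300/25.246 = 11.883 mm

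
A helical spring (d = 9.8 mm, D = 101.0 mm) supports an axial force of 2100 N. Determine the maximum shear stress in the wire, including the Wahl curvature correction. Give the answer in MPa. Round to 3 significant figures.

Spring index C = D/d = 101.0/9.8 = 10.3061
K_W = (4C−1)/(4C−4) + 0.615/C = 40.224/37.224 + 0.0597 = 1.1403
τ₀ = 8FD/(πd³) = 8·2100·101.0/(π·9.8³) = 1.6968e+06/2956.8 = 573.86 MPa
τ_max = K·τ₀ = 1.1403 × 573.86 = 654.35 MPa

654 MPa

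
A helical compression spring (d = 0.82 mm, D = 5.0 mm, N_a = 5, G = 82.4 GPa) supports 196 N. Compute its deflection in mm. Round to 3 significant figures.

k = Gd⁴/(8D³N_a) = (82.4×10³)(0.82⁴)/(8·5.0³·5) = 7.451 N/mm
δ = F/k = 196 / 7.451 = 26.305 mm

26.3 mm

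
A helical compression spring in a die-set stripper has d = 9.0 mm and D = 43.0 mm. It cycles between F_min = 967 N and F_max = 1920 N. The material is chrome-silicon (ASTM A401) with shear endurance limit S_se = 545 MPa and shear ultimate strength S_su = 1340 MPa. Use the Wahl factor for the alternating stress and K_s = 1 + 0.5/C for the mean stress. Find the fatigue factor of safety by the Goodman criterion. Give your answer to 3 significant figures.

C = D/d = 43.0/9.0 = 4.7778; K_W = (4C−1)/(4C−4)+0.615/C = 1.3273; K_s = 1+0.5/C = 1.1047
F_a = (F_max−F_min)/2 = 476.5 N; F_m = (F_max+F_min)/2 = 1443.5 N
τ_a = K_W·8F_aD/(πd³) = 1.3273 × 71.572 = 94.994 MPa
τ_m = K_s·8F_mD/(πd³) = 1.1047 × 216.82 = 239.51 MPa
Goodman: 1/n_f = τ_a/S_se + τ_m/S_su = 94.994/545 + 239.51/1340 = 0.17430 + 0.17874 = 0.35304
n_f = 1/0.35304 = 2.833

2.83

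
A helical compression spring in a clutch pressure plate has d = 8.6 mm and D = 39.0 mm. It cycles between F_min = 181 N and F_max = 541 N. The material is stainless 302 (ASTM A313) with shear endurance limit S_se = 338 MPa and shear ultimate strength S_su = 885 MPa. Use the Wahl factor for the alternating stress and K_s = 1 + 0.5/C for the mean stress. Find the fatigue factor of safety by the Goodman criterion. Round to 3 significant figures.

5.47

C = D/d = 39.0/8.6 = 4.5349; K_W = (4C−1)/(4C−4)+0.615/C = 1.3478; K_s = 1+0.5/C = 1.1103
F_a = (F_max−F_min)/2 = 180 N; F_m = (F_max+F_min)/2 = 361 N
τ_a = K_W·8F_aD/(πd³) = 1.3478 × 28.105 = 37.879 MPa
τ_m = K_s·8F_mD/(πd³) = 1.1103 × 56.366 = 62.581 MPa
Goodman: 1/n_f = τ_a/S_se + τ_m/S_su = 37.879/338 + 62.581/885 = 0.11207 + 0.07071 = 0.18278
n_f = 1/0.18278 = 5.471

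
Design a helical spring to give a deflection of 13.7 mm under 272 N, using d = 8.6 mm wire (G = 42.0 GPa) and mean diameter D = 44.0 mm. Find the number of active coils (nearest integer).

Required rate k = F/δ = 272/13.7 = 19.854 N/mm
N_a = Gd⁴/(8D³k) = (42.0×10³ × 8.6⁴)/(8 × 44.0³ × 19.854)
    = 2.29743e+08 / 1.353e+07 = 16.98 → 17 coils

17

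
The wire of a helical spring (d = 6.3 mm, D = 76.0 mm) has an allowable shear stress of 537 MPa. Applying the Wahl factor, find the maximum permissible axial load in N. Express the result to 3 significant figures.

620 N

C = D/d = 76.0/6.3 = 12.0635
K_W = (4C−1)/(4C−4) + 0.615/C = 47.254/44.254 + 0.0510 = 1.1188
τ_max = K·8FD/(πd³) → F_max = τ_allow·πd³/(8DK)
F_max = 537·π·6.3³/(8·76.0·1.1188) = 4.2184e+05/680.21 = 620.16 N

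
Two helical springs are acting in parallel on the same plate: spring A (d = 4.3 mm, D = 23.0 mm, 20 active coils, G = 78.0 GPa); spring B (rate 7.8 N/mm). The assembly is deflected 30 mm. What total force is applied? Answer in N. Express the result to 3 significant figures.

k_A = Gd⁴/(8D³N_a) = (78.0×10³)(4.3⁴)/(8·23.0³·20) = 13.698 N/mm
Parallel: k_eq = 13.698 + 7.8 = 21.498 N/mm
F = k_eq·δ = 21.498·30 = 644.95 N

645 N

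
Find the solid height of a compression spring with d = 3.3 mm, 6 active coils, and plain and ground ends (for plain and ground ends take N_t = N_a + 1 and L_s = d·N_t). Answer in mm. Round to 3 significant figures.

plain and ground ends: N_t = N_a + 1 = 6 + 1 = 7
L_s = d·N_t = 3.3 × 7 = 23.1 mm

23.1 mm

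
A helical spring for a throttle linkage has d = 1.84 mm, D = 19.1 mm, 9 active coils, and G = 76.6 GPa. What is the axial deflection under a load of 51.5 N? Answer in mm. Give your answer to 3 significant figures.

k = Gd⁴/(8D³N_a) = (76.6×10³)(1.84⁴)/(8·19.1³·9) = 1.7501 N/mm
δ = F/k = 51.5 / 1.7501 = 29.427 mm

29.4 mm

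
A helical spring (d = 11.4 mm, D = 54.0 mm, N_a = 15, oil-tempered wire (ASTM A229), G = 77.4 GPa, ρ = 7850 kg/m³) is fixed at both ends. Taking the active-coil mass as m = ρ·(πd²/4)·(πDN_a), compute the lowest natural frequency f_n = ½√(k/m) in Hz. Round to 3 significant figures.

k = Gd⁴/(8D³N_a) = (77.4×10³)(11.4⁴)/(8·54.0³·15) = 69.183 N/mm = 69183 N/m
Wire length L = πDN_a = π·54.0·15 = 2544.7 mm
m = ρ·(πd²/4)·L = 7850 × 102.07×10⁻⁶ m² × 2.5447 m = 2.0389 kg
f_n = ½√(k/m) = 0.5·√(69183/2.0389) = 0.5·√(33931) = 92.102 Hz

92.1 Hz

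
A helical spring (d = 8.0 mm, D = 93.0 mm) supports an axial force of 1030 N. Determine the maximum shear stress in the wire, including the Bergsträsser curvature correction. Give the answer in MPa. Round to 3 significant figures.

531 MPa

Spring index C = D/d = 93.0/8.0 = 11.6250
K_B = (4C+2)/(4C−3) = 48.500/43.500 = 1.1149
τ₀ = 8FD/(πd³) = 8·1030·93.0/(π·8.0³) = 766320/1608.5 = 476.42 MPa
τ_max = K·τ₀ = 1.1149 × 476.42 = 531.18 MPa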